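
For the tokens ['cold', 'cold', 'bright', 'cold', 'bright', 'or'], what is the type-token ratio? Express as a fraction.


Tokens: 6
Unique types: ('bright', 'cold', 'or') = 3
TTR = 3/6
Simplify: divide both by 3 -> 1/2
TTR = 1/2

1/2


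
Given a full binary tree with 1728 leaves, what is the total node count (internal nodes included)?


Leaf nodes (terminals): 1728
Internal nodes = n - 1 = 1728 - 1 = 1727
Total = leaves + internal = 1728 + 1727 = 3455

3455


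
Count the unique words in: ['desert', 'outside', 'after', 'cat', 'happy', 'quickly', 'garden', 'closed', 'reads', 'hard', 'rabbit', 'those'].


Listing all tokens and tracking unique types:
  Token 1: 'desert' -> NEW (unique so far: 1)
  Token 2: 'outside' -> NEW (unique so far: 2)
  Token 3: 'after' -> NEW (unique so far: 3)
  Token 4: 'cat' -> NEW (unique so far: 4)
  Token 5: 'happy' -> NEW (unique so far: 5)
  Token 6: 'quickly' -> NEW (unique so far: 6)
  Token 7: 'garden' -> NEW (unique so far: 7)
  Token 8: 'closed' -> NEW (unique so far: 8)
  Token 9: 'reads' -> NEW (unique so far: 9)
  Token 10: 'hard' -> NEW (unique so far: 10)
  Token 11: 'rabbit' -> NEW (unique so far: 11)
  Token 12: 'those' -> NEW (unique so far: 12)
Unique types: ('after', 'cat', 'closed', 'desert', 'garden', 'happy', 'hard', 'outside', 'quickly', 'rabbit', 'reads', 'those')
Vocabulary size: 12

12


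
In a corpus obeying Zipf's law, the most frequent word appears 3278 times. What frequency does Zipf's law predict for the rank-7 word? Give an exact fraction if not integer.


Zipf's law: freq(rank) = f1 / rank
f1 = 3278, rank = 7
freq = 3278 / 7
GCD(3278, 7) = 1
Simplified: 3278/7

3278/7


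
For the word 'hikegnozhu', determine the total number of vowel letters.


Scanning each character of 'hikegnozhu':
  Position 1: 'h' -> consonant (running count: 0)
  Position 2: 'i' -> vowel (running count: 1)
  Position 3: 'k' -> consonant (running count: 1)
  Position 4: 'e' -> vowel (running count: 2)
  Position 5: 'g' -> consonant (running count: 2)
  Position 6: 'n' -> consonant (running count: 2)
  Position 7: 'o' -> vowel (running count: 3)
  Position 8: 'z' -> consonant (running count: 3)
  Position 9: 'h' -> consonant (running count: 3)
  Position 10: 'u' -> vowel (running count: 4)
Total vowels: 4

4


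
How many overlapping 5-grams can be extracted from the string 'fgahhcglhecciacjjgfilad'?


String 'fgahhcglhecciacjjgfilad' has length L = 23.
Number of overlapping n-grams = L - n + 1
Substituting: 23 - 5 + 1 = 19

19


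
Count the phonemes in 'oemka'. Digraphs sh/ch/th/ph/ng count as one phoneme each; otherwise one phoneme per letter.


Parsing 'oemka' greedily, digraphs first:
  'o' -> vowel phoneme (phonemes so far: 1)
  'e' -> vowel phoneme (phonemes so far: 2)
  'm' -> consonant phoneme (phonemes so far: 3)
  'k' -> consonant phoneme (phonemes so far: 4)
  'a' -> vowel phoneme (phonemes so far: 5)
Total phonemes: 5

5


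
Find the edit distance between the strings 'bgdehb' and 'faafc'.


Building DP table for s1='bgdehb' (len 6) and s2='faafc' (len 5):
       f  a  a  f  c
    0  1  2  3  4  5
  b 1  1  2  3  4  5
  g 2  2  2  3  4  5
  d 3  3  3  3  4  5
  e 4  4  4  4  4  5
  h 5  5  5  5  5  5
  b 6  6  6  6  6  6
Edit distance = dp[6][5] = 6

6


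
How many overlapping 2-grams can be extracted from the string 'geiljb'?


String 'geiljb' has length L = 6.
Number of overlapping n-grams = L - n + 1
Substituting: 6 - 2 + 1 = 5

5


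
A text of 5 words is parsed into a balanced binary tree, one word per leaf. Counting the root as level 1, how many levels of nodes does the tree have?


In a balanced binary tree with n leaves the deepest leaf is ceil(log2(n)) edges below the root,
so counting node levels inclusive of root and leaves gives ceil(log2(n)) + 1 levels.
log2(5) = 2.3219
ceil(2.3219) = 3
levels = 3 + 1 = 4

4


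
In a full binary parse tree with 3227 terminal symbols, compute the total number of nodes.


Leaf nodes (terminals): 3227
Internal nodes = n - 1 = 3227 - 1 = 3226
Total = leaves + internal = 3227 + 3226 = 6453

6453


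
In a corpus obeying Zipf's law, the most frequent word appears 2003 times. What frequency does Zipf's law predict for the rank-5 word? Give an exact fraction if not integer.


Zipf's law: freq(rank) = f1 / rank
f1 = 2003, rank = 5
freq = 2003 / 5
GCD(2003, 5) = 1
Simplified: 2003/5

2003/5


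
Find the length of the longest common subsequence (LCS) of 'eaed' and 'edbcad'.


DP table for LCS of 'eaed' and 'edbcad':
       e  d  b  c  a  d
    0  0  0  0  0  0  0
  e 0  1  1  1  1  1  1
  a 0  1  1  1  1  2  2
  e 0  1  1  1  1  2  2
  d 0  1  2  2  2  2  3
LCS: 'ead'
LCS length = 3

3


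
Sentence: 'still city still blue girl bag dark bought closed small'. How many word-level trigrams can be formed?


Word trigrams from [10] words:
  Trigram 1: (still city still)
  Trigram 2: (city still blue)
  Trigram 3: (still blue girl)
  Trigram 4: (blue girl bag)
  Trigram 5: (girl bag dark)
  Trigram 6: (bag dark bought)
  Trigram 7: (dark bought closed)
  Trigram 8: (bought closed small)
Total word trigrams: 10 - 2 = 8

8


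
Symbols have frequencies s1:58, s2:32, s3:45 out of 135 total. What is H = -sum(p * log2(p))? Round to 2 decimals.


Computing entropy H = -sum(p_i * log2(p_i)):
  s1: p = 58/135 = 0.4296, -p*log2(p) = 0.5236
  s2: p = 32/135 = 0.2370, -p*log2(p) = 0.4923
  s3: p = 45/135 = 0.3333, -p*log2(p) = 0.5283
H = sum of terms = 1.5442
Rounded to 2 decimals: 1.54

1.54


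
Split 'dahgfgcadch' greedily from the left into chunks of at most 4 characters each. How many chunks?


'dahgfgcadch' has 11 characters.
Chunking with max size 4:
  Chunk 1: 'dahg' (positions 0-3)
  Chunk 2: 'fgca' (positions 4-7)
  Chunk 3: 'dch' (positions 8-10)
Total chunks: ceil(11 / 4) = 3

3


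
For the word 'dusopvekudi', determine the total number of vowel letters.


Scanning each character of 'dusopvekudi':
  Position 1: 'd' -> consonant (running count: 0)
  Position 2: 'u' -> vowel (running count: 1)
  Position 3: 's' -> consonant (running count: 1)
  Position 4: 'o' -> vowel (running count: 2)
  Position 5: 'p' -> consonant (running count: 2)
  Position 6: 'v' -> consonant (running count: 2)
  Position 7: 'e' -> vowel (running count: 3)
  Position 8: 'k' -> consonant (running count: 3)
  Position 9: 'u' -> vowel (running count: 4)
  Position 10: 'd' -> consonant (running count: 4)
  Position 11: 'i' -> vowel (running count: 5)
Total vowels: 5

5


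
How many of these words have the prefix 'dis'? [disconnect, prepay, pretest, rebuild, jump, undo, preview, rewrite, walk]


Checking each word for prefix 'dis':
  'disconnect' -> YES, starts with 'dis' (count: 1)
  'prepay' -> no (count: 1)
  'pretest' -> no (count: 1)
  'rebuild' -> no (count: 1)
  'jump' -> no (count: 1)
  'undo' -> no (count: 1)
  'preview' -> no (count: 1)
  'rewrite' -> no (count: 1)
  'walk' -> no (count: 1)
Total with prefix 'dis': 1

1


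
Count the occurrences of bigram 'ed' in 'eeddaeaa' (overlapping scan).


Scanning 'eeddaeaa' for bigram 'ed':
  Position 0: 'ee' -> no
  Position 1: 'ed' -> MATCH
  Position 2: 'dd' -> no
  Position 3: 'da' -> no
  Position 4: 'ae' -> no
  Position 5: 'ea' -> no
  Position 6: 'aa' -> no
Total matches: 1

1


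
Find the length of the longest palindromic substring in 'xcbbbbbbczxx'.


Scanning 'xcbbbbbbczxx' for palindromic substrings.
Substring at positions 1-8: 'cbbbbbbc'.
Check: reverse('cbbbbbbc') = 'cbbbbbbc' -> palindrome confirmed.
Neighbouring characters ('x' / 'z') break symmetry, so it cannot extend further.
No longer palindromic substring exists; longest length = 8

8


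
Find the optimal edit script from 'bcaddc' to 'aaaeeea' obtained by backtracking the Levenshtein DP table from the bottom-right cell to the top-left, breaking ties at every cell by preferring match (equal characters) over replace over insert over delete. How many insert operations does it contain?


Edit distance = 6. Backtracking from cell (6, 7) with preference match > replace > insert > delete,
then listing the resulting alignment 'bcaddc' -> 'aaaeeea' left to right:
  Step 1: replace b->a
  Step 2: replace c->a
  Step 3: keep 'a'
  Step 4: insert 'e' [insertion #1]
  Step 5: replace d->e
  Step 6: replace d->e
  Step 7: replace c->a
Total insertions: 1

1


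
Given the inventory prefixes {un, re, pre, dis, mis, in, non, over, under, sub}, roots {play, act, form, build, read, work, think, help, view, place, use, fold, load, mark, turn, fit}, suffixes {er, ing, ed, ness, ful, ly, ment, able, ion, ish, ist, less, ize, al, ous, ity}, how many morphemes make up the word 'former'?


Segmenting 'former' against the inventory:
  'form' -> root (morpheme 1)
  'er' -> suffix (morpheme 2)
Total morphemes: 2

2


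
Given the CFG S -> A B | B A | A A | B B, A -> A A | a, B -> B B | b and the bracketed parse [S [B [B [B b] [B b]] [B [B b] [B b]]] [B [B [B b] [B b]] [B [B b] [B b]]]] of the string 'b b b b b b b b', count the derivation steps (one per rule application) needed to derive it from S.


Every bracketed nonterminal node [X ...] in the tree is produced by exactly one rule application.
Reading the tree off as a leftmost derivation:
  Step 1: S  =>  B B   (applied S -> B B)
  Step 2: B B  =>  B B B   (applied B -> B B)
  Step 3: B B B  =>  B B B B   (applied B -> B B)
  Step 4: B B B B  =>  b B B B   (applied B -> b)
  Step 5: b B B B  =>  b b B B   (applied B -> b)
  Step 6: b b B B  =>  b b B B B   (applied B -> B B)
  Step 7: b b B B B  =>  b b b B B   (applied B -> b)
  Step 8: b b b B B  =>  b b b b B   (applied B -> b)
  Step 9: b b b b B  =>  b b b b B B   (applied B -> B B)
  Step 10: b b b b B B  =>  b b b b B B B   (applied B -> B B)
  Step 11: b b b b B B B  =>  b b b b b B B   (applied B -> b)
  Step 12: b b b b b B B  =>  b b b b b b B   (applied B -> b)
  Step 13: b b b b b b B  =>  b b b b b b B B   (applied B -> B B)
  Step 14: b b b b b b B B  =>  b b b b b b b B   (applied B -> b)
  Step 15: b b b b b b b B  =>  b b b b b b b b   (applied B -> b)
Final yield: b b b b b b b b
Total rewrite steps: 15

15


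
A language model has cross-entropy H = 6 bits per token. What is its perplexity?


Perplexity formula: PP = 2^H
H = 6
PP = 2^6
Steps: 2^1 = 2, 2^2 = 4, 2^3 = 8, 2^4 = 16, 2^5 = 32, 2^6 = 64
PP = 64

64


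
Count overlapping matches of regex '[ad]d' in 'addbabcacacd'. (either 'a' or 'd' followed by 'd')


Pattern: [ad]d means either 'a' or 'd' followed by 'd'.
Scanning 'addbabcacacd' position-by-position:
  Pos 0: window 'ad' -> MATCH
  Pos 1: window 'dd' -> MATCH
  Pos 2: window 'db' -> no
  Pos 3: window 'ba' -> no
  Pos 4: window 'ab' -> no
  Pos 5: window 'bc' -> no
  Pos 6: window 'ca' -> no
  Pos 7: window 'ac' -> no
  Pos 8: window 'ca' -> no
  Pos 9: window 'ac' -> no
  Pos 10: window 'cd' -> no
  Pos 11: window 'd' -> no
Total matches: 2

2


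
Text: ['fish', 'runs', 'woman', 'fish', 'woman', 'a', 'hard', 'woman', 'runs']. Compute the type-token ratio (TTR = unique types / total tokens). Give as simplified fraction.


Tokens: 9
Unique types: ('a', 'fish', 'hard', 'runs', 'woman') = 5
TTR = 5/9
Already in lowest terms.

5/9


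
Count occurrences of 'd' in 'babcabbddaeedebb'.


Scanning 'babcabbddaeedebb' for 'd':
  Position 7: 'd' -> MATCH (count: 1)
  Position 8: 'd' -> MATCH (count: 2)
  Position 12: 'd' -> MATCH (count: 3)
Total occurrences of 'd': 3

3


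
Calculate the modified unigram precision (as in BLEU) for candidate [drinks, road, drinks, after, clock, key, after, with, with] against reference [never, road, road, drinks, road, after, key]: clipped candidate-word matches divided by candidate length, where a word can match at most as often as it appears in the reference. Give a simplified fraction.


Reference word counts: {'after': 1, 'drinks': 1, 'key': 1, 'never': 1, 'road': 3}
Checking each candidate word (with clipping):
  'drinks' -> in reference (ref count 1, used 1/1) -> match (matches: 1)
  'road' -> in reference (ref count 3, used 1/3) -> match (matches: 2)
  'drinks' -> ref count 1 already used up (1/1) -> clipped, no match (matches: 2)
  'after' -> in reference (ref count 1, used 1/1) -> match (matches: 3)
  'clock' -> not in reference -> no match (matches: 3)
  'key' -> in reference (ref count 1, used 1/1) -> match (matches: 4)
  'after' -> ref count 1 already used up (1/1) -> clipped, no match (matches: 4)
  'with' -> not in reference -> no match (matches: 4)
  'with' -> not in reference -> no match (matches: 4)
Clipped matches: 4, Candidate length: 9
Precision = 4/9

4/9


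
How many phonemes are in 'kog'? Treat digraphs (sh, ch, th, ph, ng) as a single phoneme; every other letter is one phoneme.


Parsing 'kog' greedily, digraphs first:
  'k' -> consonant phoneme (phonemes so far: 1)
  'o' -> vowel phoneme (phonemes so far: 2)
  'g' -> consonant phoneme (phonemes so far: 3)
Total phonemes: 3

3


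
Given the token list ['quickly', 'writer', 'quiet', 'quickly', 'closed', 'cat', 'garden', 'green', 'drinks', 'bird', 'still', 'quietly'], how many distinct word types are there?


Listing all tokens and tracking unique types:
  Token 1: 'quickly' -> NEW (unique so far: 1)
  Token 2: 'writer' -> NEW (unique so far: 2)
  Token 3: 'quiet' -> NEW (unique so far: 3)
  Token 4: 'quickly' -> duplicate (unique so far: 3)
  Token 5: 'closed' -> NEW (unique so far: 4)
  Token 6: 'cat' -> NEW (unique so far: 5)
  Token 7: 'garden' -> NEW (unique so far: 6)
  Token 8: 'green' -> NEW (unique so far: 7)
  Token 9: 'drinks' -> NEW (unique so far: 8)
  Token 10: 'bird' -> NEW (unique so far: 9)
  Token 11: 'still' -> NEW (unique so far: 10)
  Token 12: 'quietly' -> NEW (unique so far: 11)
Unique types: ('bird', 'cat', 'closed', 'drinks', 'garden', 'green', 'quickly', 'quiet', 'quietly', 'still', 'writer')
Vocabulary size: 11

11


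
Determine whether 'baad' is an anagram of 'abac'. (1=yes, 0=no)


Sort characters of 'baad': 'aabd'
Sort characters of 'abac': 'aabc'
Sorted forms differ -> they are NOT anagrams
Result: 0

0


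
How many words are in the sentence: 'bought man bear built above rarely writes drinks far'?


Counting words by splitting on spaces:
  Word 1: 'bought'
  Word 2: 'man'
  Word 3: 'bear'
  Word 4: 'built'
  Word 5: 'above'
  Word 6: 'rarely'
  Word 7: 'writes'
  Word 8: 'drinks'
  Word 9: 'far'
Total words: 9

9


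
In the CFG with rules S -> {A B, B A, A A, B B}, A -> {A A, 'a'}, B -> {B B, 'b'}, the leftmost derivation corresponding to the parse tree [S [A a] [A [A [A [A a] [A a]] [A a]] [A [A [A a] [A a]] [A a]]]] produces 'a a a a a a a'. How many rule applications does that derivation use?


Every bracketed nonterminal node [X ...] in the tree is produced by exactly one rule application.
Reading the tree off as a leftmost derivation:
  Step 1: S  =>  A A   (applied S -> A A)
  Step 2: A A  =>  a A   (applied A -> a)
  Step 3: a A  =>  a A A   (applied A -> A A)
  Step 4: a A A  =>  a A A A   (applied A -> A A)
  Step 5: a A A A  =>  a A A A A   (applied A -> A A)
  Step 6: a A A A A  =>  a a A A A   (applied A -> a)
  Step 7: a a A A A  =>  a a a A A   (applied A -> a)
  Step 8: a a a A A  =>  a a a a A   (applied A -> a)
  Step 9: a a a a A  =>  a a a a A A   (applied A -> A A)
  Step 10: a a a a A A  =>  a a a a A A A   (applied A -> A A)
  Step 11: a a a a A A A  =>  a a a a a A A   (applied A -> a)
  Step 12: a a a a a A A  =>  a a a a a a A   (applied A -> a)
  Step 13: a a a a a a A  =>  a a a a a a a   (applied A -> a)
Final yield: a a a a a a a
Total rewrite steps: 13

13


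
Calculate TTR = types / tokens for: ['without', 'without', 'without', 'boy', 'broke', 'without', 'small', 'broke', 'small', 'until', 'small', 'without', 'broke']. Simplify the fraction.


Tokens: 13
Unique types: ('boy', 'broke', 'small', 'until', 'without') = 5
TTR = 5/13
Already in lowest terms.

5/13


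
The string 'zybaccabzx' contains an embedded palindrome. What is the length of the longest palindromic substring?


Scanning 'zybaccabzx' for palindromic substrings.
Substring at positions 2-7: 'baccab'.
Check: reverse('baccab') = 'baccab' -> palindrome confirmed.
Neighbouring characters ('y' / 'z') break symmetry, so it cannot extend further.
No longer palindromic substring exists; longest length = 6

6


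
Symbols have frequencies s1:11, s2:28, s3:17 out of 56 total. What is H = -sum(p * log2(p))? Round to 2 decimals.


Computing entropy H = -sum(p_i * log2(p_i)):
  s1: p = 11/56 = 0.1964, -p*log2(p) = 0.4612
  s2: p = 28/56 = 0.5000, -p*log2(p) = 0.5000
  s3: p = 17/56 = 0.3036, -p*log2(p) = 0.5221
H = sum of terms = 1.4833
Rounded to 2 decimals: 1.48

1.48


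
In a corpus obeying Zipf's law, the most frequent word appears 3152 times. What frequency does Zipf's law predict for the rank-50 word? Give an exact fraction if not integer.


Zipf's law: freq(rank) = f1 / rank
f1 = 3152, rank = 50
freq = 3152 / 50
GCD(3152, 50) = 2
Simplified: 1576/25

1576/25


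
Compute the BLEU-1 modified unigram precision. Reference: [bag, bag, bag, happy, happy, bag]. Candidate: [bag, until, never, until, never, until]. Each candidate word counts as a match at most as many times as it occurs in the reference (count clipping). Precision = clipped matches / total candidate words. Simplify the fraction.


Reference word counts: {'bag': 4, 'happy': 2}
Checking each candidate word (with clipping):
  'bag' -> in reference (ref count 4, used 1/4) -> match (matches: 1)
  'until' -> not in reference -> no match (matches: 1)
  'never' -> not in reference -> no match (matches: 1)
  'until' -> not in reference -> no match (matches: 1)
  'never' -> not in reference -> no match (matches: 1)
  'until' -> not in reference -> no match (matches: 1)
Clipped matches: 1, Candidate length: 6
Precision = 1/6

1/6


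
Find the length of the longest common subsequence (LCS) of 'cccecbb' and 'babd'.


DP table for LCS of 'cccecbb' and 'babd':
       b  a  b  d
    0  0  0  0  0
  c 0  0  0  0  0
  c 0  0  0  0  0
  c 0  0  0  0  0
  e 0  0  0  0  0
  c 0  0  0  0  0
  b 0  1  1  1  1
  b 0  1  1  2  2
LCS: 'bb'
LCS length = 2

2


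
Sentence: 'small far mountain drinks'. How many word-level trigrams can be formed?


Word trigrams from [4] words:
  Trigram 1: (small far mountain)
  Trigram 2: (far mountain drinks)
Total word trigrams: 4 - 2 = 2

2


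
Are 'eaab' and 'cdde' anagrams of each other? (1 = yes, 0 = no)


Sort characters of 'eaab': 'aabe'
Sort characters of 'cdde': 'cdde'
Sorted forms differ -> they are NOT anagrams
Result: 0

0


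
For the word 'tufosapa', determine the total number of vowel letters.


Scanning each character of 'tufosapa':
  Position 1: 't' -> consonant (running count: 0)
  Position 2: 'u' -> vowel (running count: 1)
  Position 3: 'f' -> consonant (running count: 1)
  Position 4: 'o' -> vowel (running count: 2)
  Position 5: 's' -> consonant (running count: 2)
  Position 6: 'a' -> vowel (running count: 3)
  Position 7: 'p' -> consonant (running count: 3)
  Position 8: 'a' -> vowel (running count: 4)
Total vowels: 4

4


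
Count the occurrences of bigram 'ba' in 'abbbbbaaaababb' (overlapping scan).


Scanning 'abbbbbaaaababb' for bigram 'ba':
  Position 0: 'ab' -> no
  Position 1: 'bb' -> no
  Position 2: 'bb' -> no
  Position 3: 'bb' -> no
  Position 4: 'bb' -> no
  Position 5: 'ba' -> MATCH
  Position 6: 'aa' -> no
  Position 7: 'aa' -> no
  Position 8: 'aa' -> no
  Position 9: 'ab' -> no
  Position 10: 'ba' -> MATCH
  Position 11: 'ab' -> no
  Position 12: 'bb' -> no
Total matches: 2

2


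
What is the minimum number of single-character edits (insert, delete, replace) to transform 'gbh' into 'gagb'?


Building DP table for s1='gbh' (len 3) and s2='gagb' (len 4):
       g  a  g  b
    0  1  2  3  4
  g 1  0  1  2  3
  b 2  1  1  2  2
  h 3  2  2  2  3
Edit distance = dp[3][4] = 3

3


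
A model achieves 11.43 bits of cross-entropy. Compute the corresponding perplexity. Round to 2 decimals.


Perplexity formula: PP = 2^H
H = 11.43
PP = 2^11.43
Decompose: 2^11.43 = 2^11 * 2^0.43
2^11 = 2048, 2^0.43 ~ 1.3472336
PP ~ 2048 * 1.3472336 = 2759.1344128
Rounded to 2 decimals: 2759.13

2759.13


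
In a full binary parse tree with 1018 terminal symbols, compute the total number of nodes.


Leaf nodes (terminals): 1018
Internal nodes = n - 1 = 1018 - 1 = 1017
Total = leaves + internal = 1018 + 1017 = 2035

2035


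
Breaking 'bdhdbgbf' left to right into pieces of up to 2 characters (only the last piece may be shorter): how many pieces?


'bdhdbgbf' has 8 characters.
Chunking with max size 2:
  Chunk 1: 'bd' (positions 0-1)
  Chunk 2: 'hd' (positions 2-3)
  Chunk 3: 'bg' (positions 4-5)
  Chunk 4: 'bf' (positions 6-7)
Total chunks: ceil(8 / 2) = 4

4


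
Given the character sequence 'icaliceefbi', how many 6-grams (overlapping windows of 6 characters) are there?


String 'icaliceefbi' has length L = 11.
Number of overlapping n-grams = L - n + 1
Substituting: 11 - 6 + 1 = 6

6


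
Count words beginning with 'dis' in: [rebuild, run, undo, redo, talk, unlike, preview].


Checking each word for prefix 'dis':
  'rebuild' -> no (count: 0)
  'run' -> no (count: 0)
  'undo' -> no (count: 0)
  'redo' -> no (count: 0)
  'talk' -> no (count: 0)
  'unlike' -> no (count: 0)
  'preview' -> no (count: 0)
Total with prefix 'dis': 0

0


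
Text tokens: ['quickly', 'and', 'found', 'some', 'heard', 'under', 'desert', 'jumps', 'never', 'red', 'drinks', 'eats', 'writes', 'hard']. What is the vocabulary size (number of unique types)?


Listing all tokens and tracking unique types:
  Token 1: 'quickly' -> NEW (unique so far: 1)
  Token 2: 'and' -> NEW (unique so far: 2)
  Token 3: 'found' -> NEW (unique so far: 3)
  Token 4: 'some' -> NEW (unique so far: 4)
  Token 5: 'heard' -> NEW (unique so far: 5)
  Token 6: 'under' -> NEW (unique so far: 6)
  Token 7: 'desert' -> NEW (unique so far: 7)
  Token 8: 'jumps' -> NEW (unique so far: 8)
  Token 9: 'never' -> NEW (unique so far: 9)
  Token 10: 'red' -> NEW (unique so far: 10)
  Token 11: 'drinks' -> NEW (unique so far: 11)
  Token 12: 'eats' -> NEW (unique so far: 12)
  Token 13: 'writes' -> NEW (unique so far: 13)
  Token 14: 'hard' -> NEW (unique so far: 14)
Unique types: ('and', 'desert', 'drinks', 'eats', 'found', 'hard', 'heard', 'jumps', 'never', 'quickly', 'red', 'some', 'under', 'writes')
Vocabulary size: 14

14


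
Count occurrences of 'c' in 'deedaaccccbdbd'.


Scanning 'deedaaccccbdbd' for 'c':
  Position 6: 'c' -> MATCH (count: 1)
  Position 7: 'c' -> MATCH (count: 2)
  Position 8: 'c' -> MATCH (count: 3)
  Position 9: 'c' -> MATCH (count: 4)
Total occurrences of 'c': 4

4


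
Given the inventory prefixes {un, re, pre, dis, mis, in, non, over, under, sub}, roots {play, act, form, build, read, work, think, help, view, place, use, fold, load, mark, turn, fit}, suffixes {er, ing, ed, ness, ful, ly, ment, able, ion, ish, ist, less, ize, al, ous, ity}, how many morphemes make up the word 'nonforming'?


Segmenting 'nonforming' against the inventory:
  'non' -> prefix (morpheme 1)
  'form' -> root (morpheme 2)
  'ing' -> suffix (morpheme 3)
Total morphemes: 3

3


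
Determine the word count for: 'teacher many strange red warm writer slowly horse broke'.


Counting words by splitting on spaces:
  Word 1: 'teacher'
  Word 2: 'many'
  Word 3: 'strange'
  Word 4: 'red'
  Word 5: 'warm'
  Word 6: 'writer'
  Word 7: 'slowly'
  Word 8: 'horse'
  Word 9: 'broke'
Total words: 9

9


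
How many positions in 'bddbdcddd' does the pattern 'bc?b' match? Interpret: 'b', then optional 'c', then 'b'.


Pattern: bc?b means 'b', then optional 'c', then 'b'.
Scanning 'bddbdcddd' position-by-position:
  Pos 0: window 'bdd' -> no
  Pos 1: window 'ddb' -> no
  Pos 2: window 'dbd' -> no
  Pos 3: window 'bdc' -> no
  Pos 4: window 'dcd' -> no
  Pos 5: window 'cdd' -> no
  Pos 6: window 'ddd' -> no
  Pos 7: window 'dd' -> no
  Pos 8: window 'd' -> no
Total matches: 0

0


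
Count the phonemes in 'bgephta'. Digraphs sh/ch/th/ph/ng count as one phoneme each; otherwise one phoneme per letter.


Parsing 'bgephta' greedily, digraphs first:
  'b' -> consonant phoneme (phonemes so far: 1)
  'g' -> consonant phoneme (phonemes so far: 2)
  'e' -> vowel phoneme (phonemes so far: 3)
  'ph' -> digraph (1 consonant phoneme) (phonemes so far: 4)
  't' -> consonant phoneme (phonemes so far: 5)
  'a' -> vowel phoneme (phonemes so far: 6)
Total phonemes: 6

6


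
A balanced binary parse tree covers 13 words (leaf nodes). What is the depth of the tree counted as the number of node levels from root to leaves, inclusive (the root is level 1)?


In a balanced binary tree with n leaves the deepest leaf is ceil(log2(n)) edges below the root,
so counting node levels inclusive of root and leaves gives ceil(log2(n)) + 1 levels.
log2(13) = 3.7004
ceil(3.7004) = 4
levels = 4 + 1 = 5

5


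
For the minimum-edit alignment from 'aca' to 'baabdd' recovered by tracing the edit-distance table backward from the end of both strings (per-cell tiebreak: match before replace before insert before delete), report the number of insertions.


Edit distance = 5. Backtracking from cell (3, 6) with preference match > replace > insert > delete,
then listing the resulting alignment 'aca' -> 'baabdd' left to right:
  Step 1: insert 'b' [insertion #1]
  Step 2: insert 'a' [insertion #2]
  Step 3: keep 'a'
  Step 4: insert 'b' [insertion #3]
  Step 5: replace c->d
  Step 6: replace a->d
Total insertions: 3

3


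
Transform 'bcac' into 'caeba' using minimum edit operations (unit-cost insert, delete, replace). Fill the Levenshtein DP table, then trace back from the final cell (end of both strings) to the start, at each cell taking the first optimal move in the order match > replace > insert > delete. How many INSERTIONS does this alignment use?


Edit distance = 4. Backtracking from cell (4, 5) with preference match > replace > insert > delete,
then listing the resulting alignment 'bcac' -> 'caeba' left to right:
  Step 1: delete 'b'
  Step 2: keep 'c'
  Step 3: keep 'a'
  Step 4: insert 'e' [insertion #1]
  Step 5: insert 'b' [insertion #2]
  Step 6: replace c->a
Total insertions: 2

2


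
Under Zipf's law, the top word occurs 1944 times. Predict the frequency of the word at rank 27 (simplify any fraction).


Zipf's law: freq(rank) = f1 / rank
f1 = 1944, rank = 27
freq = 1944 / 27
= 72

72


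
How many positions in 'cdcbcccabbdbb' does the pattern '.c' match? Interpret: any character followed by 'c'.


Pattern: .c means any character followed by 'c'.
Scanning 'cdcbcccabbdbb' position-by-position:
  Pos 0: window 'cd' -> no
  Pos 1: window 'dc' -> MATCH
  Pos 2: window 'cb' -> no
  Pos 3: window 'bc' -> MATCH
  Pos 4: window 'cc' -> MATCH
  Pos 5: window 'cc' -> MATCH
  Pos 6: window 'ca' -> no
  Pos 7: window 'ab' -> no
  Pos 8: window 'bb' -> no
  Pos 9: window 'bd' -> no
  Pos 10: window 'db' -> no
  Pos 11: window 'bb' -> no
  Pos 12: window 'b' -> no
Total matches: 4

4


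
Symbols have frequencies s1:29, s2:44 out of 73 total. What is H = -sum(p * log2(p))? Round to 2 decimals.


Computing entropy H = -sum(p_i * log2(p_i)):
  s1: p = 29/73 = 0.3973, -p*log2(p) = 0.5291
  s2: p = 44/73 = 0.6027, -p*log2(p) = 0.4402
H = sum of terms = 0.9693
Rounded to 2 decimals: 0.97

0.97


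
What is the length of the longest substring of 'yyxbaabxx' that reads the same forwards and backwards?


Scanning 'yyxbaabxx' for palindromic substrings.
Substring at positions 2-7: 'xbaabx'.
Check: reverse('xbaabx') = 'xbaabx' -> palindrome confirmed.
Neighbouring characters ('y' / 'x') break symmetry, so it cannot extend further.
No longer palindromic substring exists; longest length = 6

6


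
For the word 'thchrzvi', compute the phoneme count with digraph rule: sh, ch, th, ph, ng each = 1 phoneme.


Parsing 'thchrzvi' greedily, digraphs first:
  'th' -> digraph (1 consonant phoneme) (phonemes so far: 1)
  'ch' -> digraph (1 consonant phoneme) (phonemes so far: 2)
  'r' -> consonant phoneme (phonemes so far: 3)
  'z' -> consonant phoneme (phonemes so far: 4)
  'v' -> consonant phoneme (phonemes so far: 5)
  'i' -> vowel phoneme (phonemes so far: 6)
Total phonemes: 6

6


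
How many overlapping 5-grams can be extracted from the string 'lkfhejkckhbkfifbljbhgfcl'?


String 'lkfhejkckhbkfifbljbhgfcl' has length L = 24.
Number of overlapping n-grams = L - n + 1
Substituting: 24 - 5 + 1 = 20

20


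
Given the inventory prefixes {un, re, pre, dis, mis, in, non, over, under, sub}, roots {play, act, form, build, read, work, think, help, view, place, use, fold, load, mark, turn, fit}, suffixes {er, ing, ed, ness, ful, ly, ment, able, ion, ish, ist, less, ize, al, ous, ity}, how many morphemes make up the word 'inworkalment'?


Segmenting 'inworkalment' against the inventory:
  'in' -> prefix (morpheme 1)
  'work' -> root (morpheme 2)
  'al' -> suffix (morpheme 3)
  'ment' -> suffix (morpheme 4)
Total morphemes: 4

4


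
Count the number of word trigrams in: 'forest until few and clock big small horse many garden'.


Word trigrams from [10] words:
  Trigram 1: (forest until few)
  Trigram 2: (until few and)
  Trigram 3: (few and clock)
  Trigram 4: (and clock big)
  Trigram 5: (clock big small)
  Trigram 6: (big small horse)
  Trigram 7: (small horse many)
  Trigram 8: (horse many garden)
Total word trigrams: 10 - 2 = 8

8


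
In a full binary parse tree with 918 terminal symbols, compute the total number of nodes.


Leaf nodes (terminals): 918
Internal nodes = n - 1 = 918 - 1 = 917
Total = leaves + internal = 918 + 917 = 1835

1835


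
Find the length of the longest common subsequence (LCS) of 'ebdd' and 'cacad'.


DP table for LCS of 'ebdd' and 'cacad':
       c  a  c  a  d
    0  0  0  0  0  0
  e 0  0  0  0  0  0
  b 0  0  0  0  0  0
  d 0  0  0  0  0  1
  d 0  0  0  0  0  1
LCS: 'd'
LCS length = 1

1


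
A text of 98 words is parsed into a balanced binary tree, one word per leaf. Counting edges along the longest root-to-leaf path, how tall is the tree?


In a balanced binary tree with n leaves the deepest leaf is ceil(log2(n)) edges below the root.
log2(98) = 6.6147
ceil(6.6147) = 7
height (edges) = 7

7


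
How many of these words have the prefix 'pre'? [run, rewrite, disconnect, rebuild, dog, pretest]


Checking each word for prefix 'pre':
  'run' -> no (count: 0)
  'rewrite' -> no (count: 0)
  'disconnect' -> no (count: 0)
  'rebuild' -> no (count: 0)
  'dog' -> no (count: 0)
  'pretest' -> YES, starts with 'pre' (count: 1)
Total with prefix 'pre': 1

1


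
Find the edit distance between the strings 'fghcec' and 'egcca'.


Building DP table for s1='fghcec' (len 6) and s2='egcca' (len 5):
       e  g  c  c  a
    0  1  2  3  4  5
  f 1  1  2  3  4  5
  g 2  2  1  2  3  4
  h 3  3  2  2  3  4
  c 4  4  3  2  2  3
  e 5  4  4  3  3  3
  c 6  5  5  4  3  4
Edit distance = dp[6][5] = 4

4


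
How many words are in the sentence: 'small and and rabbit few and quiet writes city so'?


Counting words by splitting on spaces:
  Word 1: 'small'
  Word 2: 'and'
  Word 3: 'and'
  Word 4: 'rabbit'
  Word 5: 'few'
  Word 6: 'and'
  Word 7: 'quiet'
  Word 8: 'writes'
  Word 9: 'city'
  Word 10: 'so'
Total words: 10

10


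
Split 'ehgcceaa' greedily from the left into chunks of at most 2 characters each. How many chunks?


'ehgcceaa' has 8 characters.
Chunking with max size 2:
  Chunk 1: 'eh' (positions 0-1)
  Chunk 2: 'gc' (positions 2-3)
  Chunk 3: 'ce' (positions 4-5)
  Chunk 4: 'aa' (positions 6-7)
Total chunks: ceil(8 / 2) = 4

4


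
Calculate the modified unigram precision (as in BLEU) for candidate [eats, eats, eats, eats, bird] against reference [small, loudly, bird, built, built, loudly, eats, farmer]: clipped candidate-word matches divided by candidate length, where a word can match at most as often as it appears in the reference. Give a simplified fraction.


Reference word counts: {'bird': 1, 'built': 2, 'eats': 1, 'farmer': 1, 'loudly': 2, 'small': 1}
Checking each candidate word (with clipping):
  'eats' -> in reference (ref count 1, used 1/1) -> match (matches: 1)
  'eats' -> ref count 1 already used up (1/1) -> clipped, no match (matches: 1)
  'eats' -> ref count 1 already used up (1/1) -> clipped, no match (matches: 1)
  'eats' -> ref count 1 already used up (1/1) -> clipped, no match (matches: 1)
  'bird' -> in reference (ref count 1, used 1/1) -> match (matches: 2)
Clipped matches: 2, Candidate length: 5
Precision = 2/5

2/5


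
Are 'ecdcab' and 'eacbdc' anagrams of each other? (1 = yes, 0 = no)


Sort characters of 'ecdcab': 'abccde'
Sort characters of 'eacbdc': 'abccde'
Sorted forms match -> they ARE anagrams
Result: 1

1


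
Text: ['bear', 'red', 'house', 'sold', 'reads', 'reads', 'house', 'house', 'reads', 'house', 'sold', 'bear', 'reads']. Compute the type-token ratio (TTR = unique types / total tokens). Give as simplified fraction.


Tokens: 13
Unique types: ('bear', 'house', 'reads', 'red', 'sold') = 5
TTR = 5/13
Already in lowest terms.

5/13


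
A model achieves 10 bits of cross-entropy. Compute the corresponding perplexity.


Perplexity formula: PP = 2^H
H = 10
PP = 2^10
PP = 2^10 = 1024

1024


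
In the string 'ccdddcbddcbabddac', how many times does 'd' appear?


Scanning 'ccdddcbddcbabddac' for 'd':
  Position 2: 'd' -> MATCH (count: 1)
  Position 3: 'd' -> MATCH (count: 2)
  Position 4: 'd' -> MATCH (count: 3)
  Position 7: 'd' -> MATCH (count: 4)
  Position 8: 'd' -> MATCH (count: 5)
  Position 13: 'd' -> MATCH (count: 6)
  Position 14: 'd' -> MATCH (count: 7)
Total occurrences of 'd': 7

7


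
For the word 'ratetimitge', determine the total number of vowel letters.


Scanning each character of 'ratetimitge':
  Position 1: 'r' -> consonant (running count: 0)
  Position 2: 'a' -> vowel (running count: 1)
  Position 3: 't' -> consonant (running count: 1)
  Position 4: 'e' -> vowel (running count: 2)
  Position 5: 't' -> consonant (running count: 2)
  Position 6: 'i' -> vowel (running count: 3)
  Position 7: 'm' -> consonant (running count: 3)
  Position 8: 'i' -> vowel (running count: 4)
  Position 9: 't' -> consonant (running count: 4)
  Position 10: 'g' -> consonant (running count: 4)
  Position 11: 'e' -> vowel (running count: 5)
Total vowels: 5

5


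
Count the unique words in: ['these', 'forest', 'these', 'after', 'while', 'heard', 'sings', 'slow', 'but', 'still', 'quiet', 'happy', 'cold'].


Listing all tokens and tracking unique types:
  Token 1: 'these' -> NEW (unique so far: 1)
  Token 2: 'forest' -> NEW (unique so far: 2)
  Token 3: 'these' -> duplicate (unique so far: 2)
  Token 4: 'after' -> NEW (unique so far: 3)
  Token 5: 'while' -> NEW (unique so far: 4)
  Token 6: 'heard' -> NEW (unique so far: 5)
  Token 7: 'sings' -> NEW (unique so far: 6)
  Token 8: 'slow' -> NEW (unique so far: 7)
  Token 9: 'but' -> NEW (unique so far: 8)
  Token 10: 'still' -> NEW (unique so far: 9)
  Token 11: 'quiet' -> NEW (unique so far: 10)
  Token 12: 'happy' -> NEW (unique so far: 11)
  Token 13: 'cold' -> NEW (unique so far: 12)
Unique types: ('after', 'but', 'cold', 'forest', 'happy', 'heard', 'quiet', 'sings', 'slow', 'still', 'these', 'while')
Vocabulary size: 12

12


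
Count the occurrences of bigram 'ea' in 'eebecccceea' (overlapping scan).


Scanning 'eebecccceea' for bigram 'ea':
  Position 0: 'ee' -> no
  Position 1: 'eb' -> no
  Position 2: 'be' -> no
  Position 3: 'ec' -> no
  Position 4: 'cc' -> no
  Position 5: 'cc' -> no
  Position 6: 'cc' -> no
  Position 7: 'ce' -> no
  Position 8: 'ee' -> no
  Position 9: 'ea' -> MATCH
Total matches: 1

1


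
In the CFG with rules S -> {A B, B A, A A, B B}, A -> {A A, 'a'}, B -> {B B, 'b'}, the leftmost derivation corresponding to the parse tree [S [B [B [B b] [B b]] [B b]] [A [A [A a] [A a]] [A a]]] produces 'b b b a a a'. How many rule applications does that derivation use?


Every bracketed nonterminal node [X ...] in the tree is produced by exactly one rule application.
Reading the tree off as a leftmost derivation:
  Step 1: S  =>  B A   (applied S -> B A)
  Step 2: B A  =>  B B A   (applied B -> B B)
  Step 3: B B A  =>  B B B A   (applied B -> B B)
  Step 4: B B B A  =>  b B B A   (applied B -> b)
  Step 5: b B B A  =>  b b B A   (applied B -> b)
  Step 6: b b B A  =>  b b b A   (applied B -> b)
  Step 7: b b b A  =>  b b b A A   (applied A -> A A)
  Step 8: b b b A A  =>  b b b A A A   (applied A -> A A)
  Step 9: b b b A A A  =>  b b b a A A   (applied A -> a)
  Step 10: b b b a A A  =>  b b b a a A   (applied A -> a)
  Step 11: b b b a a A  =>  b b b a a a   (applied A -> a)
Final yield: b b b a a a
Total rewrite steps: 11

11


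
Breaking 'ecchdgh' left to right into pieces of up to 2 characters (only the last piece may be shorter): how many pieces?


'ecchdgh' has 7 characters.
Chunking with max size 2:
  Chunk 1: 'ec' (positions 0-1)
  Chunk 2: 'ch' (positions 2-3)
  Chunk 3: 'dg' (positions 4-5)
  Chunk 4: 'h' (positions 6-6)
Total chunks: ceil(7 / 2) = 4

4


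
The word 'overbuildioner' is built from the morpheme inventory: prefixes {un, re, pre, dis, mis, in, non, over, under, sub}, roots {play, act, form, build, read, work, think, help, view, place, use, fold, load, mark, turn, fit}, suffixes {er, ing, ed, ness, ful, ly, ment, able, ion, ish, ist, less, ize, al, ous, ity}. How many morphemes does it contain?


Segmenting 'overbuildioner' against the inventory:
  'over' -> prefix (morpheme 1)
  'build' -> root (morpheme 2)
  'ion' -> suffix (morpheme 3)
  'er' -> suffix (morpheme 4)
Total morphemes: 4

4


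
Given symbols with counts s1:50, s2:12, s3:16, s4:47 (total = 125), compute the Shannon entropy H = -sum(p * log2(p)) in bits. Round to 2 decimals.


Computing entropy H = -sum(p_i * log2(p_i)):
  s1: p = 50/125 = 0.4000, -p*log2(p) = 0.5288
  s2: p = 12/125 = 0.0960, -p*log2(p) = 0.3246
  s3: p = 16/125 = 0.1280, -p*log2(p) = 0.3796
  s4: p = 47/125 = 0.3760, -p*log2(p) = 0.5306
H = sum of terms = 1.7636
Rounded to 2 decimals: 1.76

1.76


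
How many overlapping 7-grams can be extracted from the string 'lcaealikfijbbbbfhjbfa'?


String 'lcaealikfijbbbbfhjbfa' has length L = 21.
Number of overlapping n-grams = L - n + 1
Substituting: 21 - 7 + 1 = 15

15


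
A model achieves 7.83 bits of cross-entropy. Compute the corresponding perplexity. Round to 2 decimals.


Perplexity formula: PP = 2^H
H = 7.83
PP = 2^7.83
Decompose: 2^7.83 = 2^7 * 2^0.83
2^7 = 128, 2^0.83 ~ 1.7776854
PP ~ 128 * 1.7776854 = 227.5437312
Rounded to 2 decimals: 227.54

227.54


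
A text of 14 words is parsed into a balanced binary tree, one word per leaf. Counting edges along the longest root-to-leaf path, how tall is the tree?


In a balanced binary tree with n leaves the deepest leaf is ceil(log2(n)) edges below the root.
log2(14) = 3.8074
ceil(3.8074) = 4
height (edges) = 4

4


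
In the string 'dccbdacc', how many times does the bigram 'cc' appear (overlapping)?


Scanning 'dccbdacc' for bigram 'cc':
  Position 0: 'dc' -> no
  Position 1: 'cc' -> MATCH
  Position 2: 'cb' -> no
  Position 3: 'bd' -> no
  Position 4: 'da' -> no
  Position 5: 'ac' -> no
  Position 6: 'cc' -> MATCH
Total matches: 2

2


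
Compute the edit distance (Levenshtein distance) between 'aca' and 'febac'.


Building DP table for s1='aca' (len 3) and s2='febac' (len 5):
       f  e  b  a  c
    0  1  2  3  4  5
  a 1  1  2  3  3  4
  c 2  2  2  3  4  3
  a 3  3  3  3  3  4
Edit distance = dp[3][5] = 4

4


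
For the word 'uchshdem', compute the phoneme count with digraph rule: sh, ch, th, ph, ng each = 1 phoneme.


Parsing 'uchshdem' greedily, digraphs first:
  'u' -> vowel phoneme (phonemes so far: 1)
  'ch' -> digraph (1 consonant phoneme) (phonemes so far: 2)
  'sh' -> digraph (1 consonant phoneme) (phonemes so far: 3)
  'd' -> consonant phoneme (phonemes so far: 4)
  'e' -> vowel phoneme (phonemes so far: 5)
  'm' -> consonant phoneme (phonemes so far: 6)
Total phonemes: 6

6


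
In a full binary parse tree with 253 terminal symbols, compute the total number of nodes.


Leaf nodes (terminals): 253
Internal nodes = n - 1 = 253 - 1 = 252
Total = leaves + internal = 253 + 252 = 505

505
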